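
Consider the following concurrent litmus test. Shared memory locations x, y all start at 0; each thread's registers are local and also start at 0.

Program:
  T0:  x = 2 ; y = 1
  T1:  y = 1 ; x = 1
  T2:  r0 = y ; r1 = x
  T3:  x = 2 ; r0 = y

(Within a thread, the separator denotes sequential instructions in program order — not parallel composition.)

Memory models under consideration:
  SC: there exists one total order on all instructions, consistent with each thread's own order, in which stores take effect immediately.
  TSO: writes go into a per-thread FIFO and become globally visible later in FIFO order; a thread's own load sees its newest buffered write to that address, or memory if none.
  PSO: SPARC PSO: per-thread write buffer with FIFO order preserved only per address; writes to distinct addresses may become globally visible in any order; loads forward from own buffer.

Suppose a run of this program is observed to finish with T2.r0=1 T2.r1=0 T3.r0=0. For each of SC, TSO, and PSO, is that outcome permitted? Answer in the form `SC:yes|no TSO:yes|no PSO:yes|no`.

SC:no TSO:yes PSO:yes

outcome vector order: (T2.r0,T2.r1,T3.r0)
[SC] allowed = {0/0/0, 0/0/1, 0/1/0, 0/1/1, 0/2/0, 0/2/1, 1/0/1, 1/1/0, 1/1/1, 1/2/0, 1/2/1}
[TSO] allowed = {0/0/0, 0/0/1, 0/1/0, 0/1/1, 0/2/0, 0/2/1, 1/0/0, 1/0/1, 1/1/0, 1/1/1, 1/2/0, 1/2/1}
[PSO] allowed = {0/0/0, 0/0/1, 0/1/0, 0/1/1, 0/2/0, 0/2/1, 1/0/0, 1/0/1, 1/1/0, 1/1/1, 1/2/0, 1/2/1}
target 1/0/0 ∈ {TSO,PSO}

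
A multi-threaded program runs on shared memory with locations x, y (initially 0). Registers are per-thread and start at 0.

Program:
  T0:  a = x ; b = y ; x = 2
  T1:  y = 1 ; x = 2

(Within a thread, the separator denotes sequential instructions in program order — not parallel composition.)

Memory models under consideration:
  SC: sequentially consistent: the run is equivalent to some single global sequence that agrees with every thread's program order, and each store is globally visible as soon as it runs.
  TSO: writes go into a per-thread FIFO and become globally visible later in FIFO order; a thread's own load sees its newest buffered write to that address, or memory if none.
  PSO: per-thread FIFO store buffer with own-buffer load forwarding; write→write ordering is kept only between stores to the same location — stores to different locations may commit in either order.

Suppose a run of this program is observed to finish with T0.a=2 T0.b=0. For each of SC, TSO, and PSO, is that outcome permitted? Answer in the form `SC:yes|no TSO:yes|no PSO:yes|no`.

outcome vector order: (T0.a,T0.b)
[SC] allowed = {(0,0) (0,1) (2,1)}
[TSO] allowed = {(0,0) (0,1) (2,1)}
[PSO] allowed = {(0,0) (0,1) (2,0) (2,1)}
target (2,0) ∈ {PSO}

SC:no TSO:no PSO:yes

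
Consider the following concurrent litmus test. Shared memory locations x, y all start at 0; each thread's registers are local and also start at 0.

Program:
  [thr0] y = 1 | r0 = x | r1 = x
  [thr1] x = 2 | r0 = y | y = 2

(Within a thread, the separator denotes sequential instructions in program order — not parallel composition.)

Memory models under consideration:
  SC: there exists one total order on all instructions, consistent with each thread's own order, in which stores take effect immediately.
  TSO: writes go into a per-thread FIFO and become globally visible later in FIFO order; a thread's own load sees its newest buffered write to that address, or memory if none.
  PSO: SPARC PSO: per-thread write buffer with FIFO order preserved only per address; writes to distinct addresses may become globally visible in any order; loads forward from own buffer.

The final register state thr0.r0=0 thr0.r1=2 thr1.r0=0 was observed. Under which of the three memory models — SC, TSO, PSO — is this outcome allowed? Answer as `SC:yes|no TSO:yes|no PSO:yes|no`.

SC:no TSO:yes PSO:yes

outcome vector order: (thr0.r0,thr0.r1,thr1.r0)
SC: 4 outcomes — {0/0/1; 0/2/1; 2/2/0; 2/2/1}
TSO: 6 outcomes — {0/0/0; 0/0/1; 0/2/0; 0/2/1; 2/2/0; 2/2/1}
PSO: 6 outcomes — {0/0/0; 0/0/1; 0/2/0; 0/2/1; 2/2/0; 2/2/1}
target 0/2/0 ∈ {TSO,PSO}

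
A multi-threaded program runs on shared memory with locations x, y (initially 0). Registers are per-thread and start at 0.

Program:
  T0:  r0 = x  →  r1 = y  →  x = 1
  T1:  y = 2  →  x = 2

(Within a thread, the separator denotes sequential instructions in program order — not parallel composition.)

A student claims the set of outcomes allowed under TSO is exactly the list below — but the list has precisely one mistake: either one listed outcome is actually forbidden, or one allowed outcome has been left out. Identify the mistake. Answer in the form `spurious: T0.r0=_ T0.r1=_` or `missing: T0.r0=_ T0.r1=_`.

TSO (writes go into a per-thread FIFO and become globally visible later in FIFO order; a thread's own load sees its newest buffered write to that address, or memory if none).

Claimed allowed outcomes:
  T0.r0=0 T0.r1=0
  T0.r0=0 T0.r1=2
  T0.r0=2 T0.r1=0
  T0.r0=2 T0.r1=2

spurious: T0.r0=2 T0.r1=0

outcome vector order: (T0.r0,T0.r1)
under TSO → 00 02 22
claimed∖TSO = {20}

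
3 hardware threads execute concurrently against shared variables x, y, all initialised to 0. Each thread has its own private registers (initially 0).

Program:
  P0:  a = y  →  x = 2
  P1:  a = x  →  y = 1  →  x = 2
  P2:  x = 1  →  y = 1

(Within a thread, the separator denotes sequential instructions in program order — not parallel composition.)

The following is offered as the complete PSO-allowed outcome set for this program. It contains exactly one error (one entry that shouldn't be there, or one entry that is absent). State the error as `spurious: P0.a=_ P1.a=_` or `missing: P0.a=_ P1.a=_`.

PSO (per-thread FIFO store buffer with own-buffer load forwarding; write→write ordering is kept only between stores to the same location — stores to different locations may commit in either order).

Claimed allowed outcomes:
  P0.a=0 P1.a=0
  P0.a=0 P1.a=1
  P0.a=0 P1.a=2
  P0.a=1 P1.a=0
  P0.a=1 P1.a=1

outcome vector order: (P0.a,P1.a)
[PSO] allowed = {0/0 0/1 0/2 1/0 1/1 1/2}
PSO∖claimed = {1/2}

missing: P0.a=1 P1.a=2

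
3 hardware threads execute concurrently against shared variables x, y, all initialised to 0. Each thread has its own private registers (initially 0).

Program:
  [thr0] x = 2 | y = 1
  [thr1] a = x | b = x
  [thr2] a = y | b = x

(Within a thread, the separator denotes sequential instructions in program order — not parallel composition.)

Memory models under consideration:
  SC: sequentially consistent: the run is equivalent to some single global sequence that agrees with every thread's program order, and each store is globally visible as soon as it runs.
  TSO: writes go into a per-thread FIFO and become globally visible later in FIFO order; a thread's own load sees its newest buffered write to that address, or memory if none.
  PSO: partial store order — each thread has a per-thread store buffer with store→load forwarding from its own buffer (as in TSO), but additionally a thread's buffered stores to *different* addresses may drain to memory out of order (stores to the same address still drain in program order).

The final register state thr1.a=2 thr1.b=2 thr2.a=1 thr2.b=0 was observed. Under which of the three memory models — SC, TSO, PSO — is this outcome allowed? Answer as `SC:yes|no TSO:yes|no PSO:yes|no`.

SC:no TSO:no PSO:yes

outcome vector order: (thr1.a,thr1.b,thr2.a,thr2.b)
under SC → (0,0,0,0), (0,0,0,2), (0,0,1,2), (0,2,0,0), (0,2,0,2), (0,2,1,2), (2,2,0,0), (2,2,0,2), (2,2,1,2)
under TSO → (0,0,0,0), (0,0,0,2), (0,0,1,2), (0,2,0,0), (0,2,0,2), (0,2,1,2), (2,2,0,0), (2,2,0,2), (2,2,1,2)
under PSO → (0,0,0,0), (0,0,0,2), (0,0,1,0), (0,0,1,2), (0,2,0,0), (0,2,0,2), (0,2,1,0), (0,2,1,2), (2,2,0,0), (2,2,0,2), (2,2,1,0), (2,2,1,2)
target (2,2,1,0) ∈ {PSO}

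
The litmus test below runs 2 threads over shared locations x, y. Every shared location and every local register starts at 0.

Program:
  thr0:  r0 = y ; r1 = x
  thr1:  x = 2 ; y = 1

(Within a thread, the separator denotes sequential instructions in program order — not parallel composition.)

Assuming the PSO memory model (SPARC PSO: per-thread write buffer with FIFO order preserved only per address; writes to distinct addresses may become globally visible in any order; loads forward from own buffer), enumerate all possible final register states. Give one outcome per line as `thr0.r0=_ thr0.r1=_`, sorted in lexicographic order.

outcome vector order: (thr0.r0,thr0.r1)
|PSO outcomes| = 4

thr0.r0=0 thr0.r1=0
thr0.r0=0 thr0.r1=2
thr0.r0=1 thr0.r1=0
thr0.r0=1 thr0.r1=2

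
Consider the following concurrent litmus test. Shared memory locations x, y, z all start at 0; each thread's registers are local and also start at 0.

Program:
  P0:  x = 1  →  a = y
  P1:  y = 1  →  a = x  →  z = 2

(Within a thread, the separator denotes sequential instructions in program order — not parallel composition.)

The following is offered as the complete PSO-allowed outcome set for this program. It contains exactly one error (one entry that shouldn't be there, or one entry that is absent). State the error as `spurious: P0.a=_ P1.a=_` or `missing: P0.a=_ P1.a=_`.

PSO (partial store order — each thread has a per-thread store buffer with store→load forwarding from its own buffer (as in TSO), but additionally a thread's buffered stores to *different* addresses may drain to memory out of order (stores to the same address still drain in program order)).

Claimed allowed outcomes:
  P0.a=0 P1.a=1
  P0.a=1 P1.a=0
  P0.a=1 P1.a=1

missing: P0.a=0 P1.a=0

outcome vector order: (P0.a,P1.a)
under PSO → 00; 01; 10; 11
PSO∖claimed = {00}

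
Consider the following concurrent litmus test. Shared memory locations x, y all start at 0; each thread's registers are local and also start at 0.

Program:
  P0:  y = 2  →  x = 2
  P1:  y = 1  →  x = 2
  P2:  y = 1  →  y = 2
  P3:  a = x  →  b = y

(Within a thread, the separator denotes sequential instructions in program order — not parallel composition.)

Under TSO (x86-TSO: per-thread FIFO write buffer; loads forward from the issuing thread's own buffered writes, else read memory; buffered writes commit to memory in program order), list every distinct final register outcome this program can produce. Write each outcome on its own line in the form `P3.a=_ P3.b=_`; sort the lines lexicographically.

outcome vector order: (P3.a,P3.b)
|TSO outcomes| = 5

P3.a=0 P3.b=0
P3.a=0 P3.b=1
P3.a=0 P3.b=2
P3.a=2 P3.b=1
P3.a=2 P3.b=2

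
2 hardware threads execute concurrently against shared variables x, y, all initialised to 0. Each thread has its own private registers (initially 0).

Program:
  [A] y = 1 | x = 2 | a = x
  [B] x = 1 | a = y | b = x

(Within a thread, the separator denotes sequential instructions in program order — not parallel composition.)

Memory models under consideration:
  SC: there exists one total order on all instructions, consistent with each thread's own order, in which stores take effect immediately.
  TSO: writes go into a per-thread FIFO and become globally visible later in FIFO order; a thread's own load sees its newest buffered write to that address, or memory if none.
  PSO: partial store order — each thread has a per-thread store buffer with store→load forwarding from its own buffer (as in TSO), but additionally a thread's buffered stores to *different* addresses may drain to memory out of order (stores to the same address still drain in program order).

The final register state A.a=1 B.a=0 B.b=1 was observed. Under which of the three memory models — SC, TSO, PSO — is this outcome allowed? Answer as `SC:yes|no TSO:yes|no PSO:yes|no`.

SC:no TSO:yes PSO:yes

outcome vector order: (A.a,B.a,B.b)
[SC] allowed = {<1 1 1> <2 0 1> <2 0 2> <2 1 1> <2 1 2>}
[TSO] allowed = {<1 0 1> <1 1 1> <2 0 1> <2 0 2> <2 1 1> <2 1 2>}
[PSO] allowed = {<1 0 1> <1 1 1> <2 0 1> <2 0 2> <2 1 1> <2 1 2>}
target <1 0 1> ∈ {TSO,PSO}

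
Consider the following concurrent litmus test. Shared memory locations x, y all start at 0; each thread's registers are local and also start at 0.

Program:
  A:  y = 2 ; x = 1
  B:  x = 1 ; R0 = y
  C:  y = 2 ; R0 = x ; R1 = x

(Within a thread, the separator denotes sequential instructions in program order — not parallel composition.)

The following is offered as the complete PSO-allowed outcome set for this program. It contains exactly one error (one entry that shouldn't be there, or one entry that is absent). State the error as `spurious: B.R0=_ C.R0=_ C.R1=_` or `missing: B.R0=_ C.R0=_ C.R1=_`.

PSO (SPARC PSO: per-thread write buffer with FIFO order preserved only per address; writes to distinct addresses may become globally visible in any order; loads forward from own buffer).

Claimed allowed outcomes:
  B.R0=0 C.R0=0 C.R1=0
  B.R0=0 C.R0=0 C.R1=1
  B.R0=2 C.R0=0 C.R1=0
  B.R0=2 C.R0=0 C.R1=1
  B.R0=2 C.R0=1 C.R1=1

missing: B.R0=0 C.R0=1 C.R1=1

outcome vector order: (B.R0,C.R0,C.R1)
PSO (6): 000, 001, 011, 200, 201, 211
PSO∖claimed = {011}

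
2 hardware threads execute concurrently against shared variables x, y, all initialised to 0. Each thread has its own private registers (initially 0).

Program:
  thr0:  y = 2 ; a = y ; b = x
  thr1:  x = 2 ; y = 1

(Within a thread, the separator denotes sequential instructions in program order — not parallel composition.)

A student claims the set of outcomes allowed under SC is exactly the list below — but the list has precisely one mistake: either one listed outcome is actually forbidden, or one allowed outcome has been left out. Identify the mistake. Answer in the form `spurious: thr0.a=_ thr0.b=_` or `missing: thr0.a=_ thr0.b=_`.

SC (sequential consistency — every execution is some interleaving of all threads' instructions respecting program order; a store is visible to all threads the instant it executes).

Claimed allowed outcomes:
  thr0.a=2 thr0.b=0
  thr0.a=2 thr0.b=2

missing: thr0.a=1 thr0.b=2

outcome vector order: (thr0.a,thr0.b)
SC: 3 outcomes — {12; 20; 22}
SC∖claimed = {12}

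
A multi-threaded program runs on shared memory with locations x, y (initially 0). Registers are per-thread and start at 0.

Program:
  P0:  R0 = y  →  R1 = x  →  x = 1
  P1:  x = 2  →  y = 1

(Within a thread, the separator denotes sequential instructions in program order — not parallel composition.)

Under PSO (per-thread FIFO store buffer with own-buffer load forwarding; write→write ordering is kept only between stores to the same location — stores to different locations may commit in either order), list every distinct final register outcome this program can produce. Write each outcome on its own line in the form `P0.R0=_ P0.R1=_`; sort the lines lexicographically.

outcome vector order: (P0.R0,P0.R1)
|PSO outcomes| = 4

P0.R0=0 P0.R1=0
P0.R0=0 P0.R1=2
P0.R0=1 P0.R1=0
P0.R0=1 P0.R1=2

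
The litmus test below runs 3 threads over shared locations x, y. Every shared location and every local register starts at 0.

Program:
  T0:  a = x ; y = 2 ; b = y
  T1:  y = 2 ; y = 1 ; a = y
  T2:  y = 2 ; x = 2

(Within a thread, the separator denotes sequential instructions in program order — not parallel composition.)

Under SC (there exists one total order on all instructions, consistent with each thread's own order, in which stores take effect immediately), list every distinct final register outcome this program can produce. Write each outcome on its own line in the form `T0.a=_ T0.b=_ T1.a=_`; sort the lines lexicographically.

outcome vector order: (T0.a,T0.b,T1.a)
|SC outcomes| = 7

T0.a=0 T0.b=1 T1.a=1
T0.a=0 T0.b=1 T1.a=2
T0.a=0 T0.b=2 T1.a=1
T0.a=0 T0.b=2 T1.a=2
T0.a=2 T0.b=1 T1.a=1
T0.a=2 T0.b=2 T1.a=1
T0.a=2 T0.b=2 T1.a=2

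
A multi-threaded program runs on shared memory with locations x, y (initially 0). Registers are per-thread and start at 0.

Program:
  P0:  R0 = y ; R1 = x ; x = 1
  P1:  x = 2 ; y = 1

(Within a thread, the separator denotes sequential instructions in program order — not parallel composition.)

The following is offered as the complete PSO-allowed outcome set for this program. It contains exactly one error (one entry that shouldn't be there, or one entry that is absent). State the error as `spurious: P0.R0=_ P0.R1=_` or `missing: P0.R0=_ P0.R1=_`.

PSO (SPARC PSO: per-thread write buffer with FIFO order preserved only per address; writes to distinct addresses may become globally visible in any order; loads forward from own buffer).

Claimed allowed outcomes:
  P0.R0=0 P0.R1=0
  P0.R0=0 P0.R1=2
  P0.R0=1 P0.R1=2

outcome vector order: (P0.R0,P0.R1)
PSO: 4 outcomes — {00; 02; 10; 12}
PSO∖claimed = {10}

missing: P0.R0=1 P0.R1=0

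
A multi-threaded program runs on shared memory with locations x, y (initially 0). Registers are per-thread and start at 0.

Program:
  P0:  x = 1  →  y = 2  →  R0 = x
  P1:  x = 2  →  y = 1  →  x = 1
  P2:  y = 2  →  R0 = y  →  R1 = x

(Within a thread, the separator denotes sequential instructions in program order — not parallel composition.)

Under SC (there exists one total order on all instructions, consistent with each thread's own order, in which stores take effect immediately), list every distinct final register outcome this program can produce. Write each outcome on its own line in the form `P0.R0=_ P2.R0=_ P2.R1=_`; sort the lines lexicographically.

P0.R0=1 P2.R0=1 P2.R1=1
P0.R0=1 P2.R0=1 P2.R1=2
P0.R0=1 P2.R0=2 P2.R1=0
P0.R0=1 P2.R0=2 P2.R1=1
P0.R0=1 P2.R0=2 P2.R1=2
P0.R0=2 P2.R0=1 P2.R1=1
P0.R0=2 P2.R0=1 P2.R1=2
P0.R0=2 P2.R0=2 P2.R1=0
P0.R0=2 P2.R0=2 P2.R1=1
P0.R0=2 P2.R0=2 P2.R1=2

outcome vector order: (P0.R0,P2.R0,P2.R1)
|SC outcomes| = 10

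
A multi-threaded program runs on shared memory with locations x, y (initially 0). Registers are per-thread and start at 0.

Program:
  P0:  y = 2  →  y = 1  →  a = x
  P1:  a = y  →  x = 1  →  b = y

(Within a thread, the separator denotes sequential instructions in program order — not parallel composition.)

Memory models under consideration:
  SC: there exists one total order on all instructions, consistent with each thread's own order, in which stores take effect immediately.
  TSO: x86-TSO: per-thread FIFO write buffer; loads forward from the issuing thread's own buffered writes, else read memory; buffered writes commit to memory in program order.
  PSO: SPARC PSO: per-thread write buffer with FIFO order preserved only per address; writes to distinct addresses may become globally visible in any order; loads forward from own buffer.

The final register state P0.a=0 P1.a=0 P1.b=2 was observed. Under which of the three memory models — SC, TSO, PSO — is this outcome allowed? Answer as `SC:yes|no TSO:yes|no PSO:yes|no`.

outcome vector order: (P0.a,P1.a,P1.b)
under SC → 001, 011, 021, 100, 101, 102, 111, 121, 122
under TSO → 000, 001, 002, 011, 021, 022, 100, 101, 102, 111, 121, 122
under PSO → 000, 001, 002, 011, 021, 022, 100, 101, 102, 111, 121, 122
target 002 ∈ {TSO,PSO}

SC:no TSO:yes PSO:yes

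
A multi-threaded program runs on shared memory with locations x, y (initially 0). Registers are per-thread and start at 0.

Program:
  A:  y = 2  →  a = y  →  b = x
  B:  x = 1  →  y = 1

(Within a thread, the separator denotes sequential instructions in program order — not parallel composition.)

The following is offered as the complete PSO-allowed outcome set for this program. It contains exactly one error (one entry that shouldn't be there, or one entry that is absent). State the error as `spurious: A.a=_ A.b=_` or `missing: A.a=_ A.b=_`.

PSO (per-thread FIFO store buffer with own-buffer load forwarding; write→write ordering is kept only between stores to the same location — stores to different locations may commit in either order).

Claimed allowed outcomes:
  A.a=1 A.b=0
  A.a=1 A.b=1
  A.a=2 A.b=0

outcome vector order: (A.a,A.b)
under PSO → 1/0; 1/1; 2/0; 2/1
PSO∖claimed = {2/1}

missing: A.a=2 A.b=1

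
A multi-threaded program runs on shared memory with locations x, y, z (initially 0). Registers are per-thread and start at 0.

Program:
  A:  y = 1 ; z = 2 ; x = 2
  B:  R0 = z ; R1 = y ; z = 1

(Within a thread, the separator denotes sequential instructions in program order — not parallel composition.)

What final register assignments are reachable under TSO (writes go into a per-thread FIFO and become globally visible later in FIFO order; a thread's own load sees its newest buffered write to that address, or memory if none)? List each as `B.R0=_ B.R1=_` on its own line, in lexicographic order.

B.R0=0 B.R1=0
B.R0=0 B.R1=1
B.R0=2 B.R1=1

outcome vector order: (B.R0,B.R1)
|TSO outcomes| = 3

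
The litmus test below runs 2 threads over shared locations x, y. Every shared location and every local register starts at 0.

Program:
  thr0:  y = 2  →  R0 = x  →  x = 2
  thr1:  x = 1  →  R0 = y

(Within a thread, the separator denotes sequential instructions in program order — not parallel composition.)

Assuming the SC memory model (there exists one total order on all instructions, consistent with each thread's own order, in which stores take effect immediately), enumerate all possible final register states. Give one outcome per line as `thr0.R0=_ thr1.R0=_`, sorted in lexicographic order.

thr0.R0=0 thr1.R0=2
thr0.R0=1 thr1.R0=0
thr0.R0=1 thr1.R0=2

outcome vector order: (thr0.R0,thr1.R0)
|SC outcomes| = 3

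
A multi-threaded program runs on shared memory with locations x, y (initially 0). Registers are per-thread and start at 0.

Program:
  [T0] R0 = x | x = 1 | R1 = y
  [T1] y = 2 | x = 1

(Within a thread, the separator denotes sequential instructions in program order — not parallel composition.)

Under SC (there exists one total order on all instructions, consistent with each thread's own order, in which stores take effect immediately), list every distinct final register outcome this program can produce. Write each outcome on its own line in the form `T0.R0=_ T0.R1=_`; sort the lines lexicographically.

outcome vector order: (T0.R0,T0.R1)
|SC outcomes| = 3

T0.R0=0 T0.R1=0
T0.R0=0 T0.R1=2
T0.R0=1 T0.R1=2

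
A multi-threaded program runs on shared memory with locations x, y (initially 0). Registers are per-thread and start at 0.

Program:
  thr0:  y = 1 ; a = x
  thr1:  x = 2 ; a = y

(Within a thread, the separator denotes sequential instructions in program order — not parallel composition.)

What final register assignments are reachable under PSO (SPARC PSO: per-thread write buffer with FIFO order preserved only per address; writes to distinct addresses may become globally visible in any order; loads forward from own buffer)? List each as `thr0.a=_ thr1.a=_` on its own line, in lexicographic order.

outcome vector order: (thr0.a,thr1.a)
|PSO outcomes| = 4

thr0.a=0 thr1.a=0
thr0.a=0 thr1.a=1
thr0.a=2 thr1.a=0
thr0.a=2 thr1.a=1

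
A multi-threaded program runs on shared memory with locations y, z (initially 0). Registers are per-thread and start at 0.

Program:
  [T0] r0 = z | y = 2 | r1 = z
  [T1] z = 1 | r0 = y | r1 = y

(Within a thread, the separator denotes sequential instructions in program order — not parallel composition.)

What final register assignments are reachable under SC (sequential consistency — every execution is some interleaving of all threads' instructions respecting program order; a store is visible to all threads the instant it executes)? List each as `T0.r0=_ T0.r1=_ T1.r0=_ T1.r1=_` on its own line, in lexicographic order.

outcome vector order: (T0.r0,T0.r1,T1.r0,T1.r1)
|SC outcomes| = 7

T0.r0=0 T0.r1=0 T1.r0=2 T1.r1=2
T0.r0=0 T0.r1=1 T1.r0=0 T1.r1=0
T0.r0=0 T0.r1=1 T1.r0=0 T1.r1=2
T0.r0=0 T0.r1=1 T1.r0=2 T1.r1=2
T0.r0=1 T0.r1=1 T1.r0=0 T1.r1=0
T0.r0=1 T0.r1=1 T1.r0=0 T1.r1=2
T0.r0=1 T0.r1=1 T1.r0=2 T1.r1=2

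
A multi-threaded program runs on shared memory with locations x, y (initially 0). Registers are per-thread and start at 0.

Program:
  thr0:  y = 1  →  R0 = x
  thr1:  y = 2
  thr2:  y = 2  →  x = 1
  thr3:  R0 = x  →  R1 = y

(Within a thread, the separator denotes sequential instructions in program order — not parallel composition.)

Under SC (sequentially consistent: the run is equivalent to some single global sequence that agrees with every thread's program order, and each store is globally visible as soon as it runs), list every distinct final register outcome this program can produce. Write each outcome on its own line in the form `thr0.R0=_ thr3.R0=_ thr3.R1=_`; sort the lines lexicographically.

thr0.R0=0 thr3.R0=0 thr3.R1=0
thr0.R0=0 thr3.R0=0 thr3.R1=1
thr0.R0=0 thr3.R0=0 thr3.R1=2
thr0.R0=0 thr3.R0=1 thr3.R1=1
thr0.R0=0 thr3.R0=1 thr3.R1=2
thr0.R0=1 thr3.R0=0 thr3.R1=0
thr0.R0=1 thr3.R0=0 thr3.R1=1
thr0.R0=1 thr3.R0=0 thr3.R1=2
thr0.R0=1 thr3.R0=1 thr3.R1=1
thr0.R0=1 thr3.R0=1 thr3.R1=2

outcome vector order: (thr0.R0,thr3.R0,thr3.R1)
|SC outcomes| = 10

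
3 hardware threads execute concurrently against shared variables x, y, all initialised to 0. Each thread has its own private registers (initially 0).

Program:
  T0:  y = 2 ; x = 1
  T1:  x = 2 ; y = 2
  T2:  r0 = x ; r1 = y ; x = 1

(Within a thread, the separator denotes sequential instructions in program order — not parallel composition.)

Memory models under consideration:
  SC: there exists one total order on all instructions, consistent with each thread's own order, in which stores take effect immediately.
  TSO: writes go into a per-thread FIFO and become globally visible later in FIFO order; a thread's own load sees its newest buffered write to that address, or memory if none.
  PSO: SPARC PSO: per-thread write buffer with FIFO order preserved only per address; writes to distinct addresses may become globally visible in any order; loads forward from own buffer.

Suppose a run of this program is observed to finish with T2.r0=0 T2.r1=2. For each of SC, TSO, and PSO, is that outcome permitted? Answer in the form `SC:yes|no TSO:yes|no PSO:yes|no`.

SC:yes TSO:yes PSO:yes

outcome vector order: (T2.r0,T2.r1)
SC: 5 outcomes — {0/0, 0/2, 1/2, 2/0, 2/2}
TSO: 5 outcomes — {0/0, 0/2, 1/2, 2/0, 2/2}
PSO: 6 outcomes — {0/0, 0/2, 1/0, 1/2, 2/0, 2/2}
target 0/2 ∈ {SC,TSO,PSO}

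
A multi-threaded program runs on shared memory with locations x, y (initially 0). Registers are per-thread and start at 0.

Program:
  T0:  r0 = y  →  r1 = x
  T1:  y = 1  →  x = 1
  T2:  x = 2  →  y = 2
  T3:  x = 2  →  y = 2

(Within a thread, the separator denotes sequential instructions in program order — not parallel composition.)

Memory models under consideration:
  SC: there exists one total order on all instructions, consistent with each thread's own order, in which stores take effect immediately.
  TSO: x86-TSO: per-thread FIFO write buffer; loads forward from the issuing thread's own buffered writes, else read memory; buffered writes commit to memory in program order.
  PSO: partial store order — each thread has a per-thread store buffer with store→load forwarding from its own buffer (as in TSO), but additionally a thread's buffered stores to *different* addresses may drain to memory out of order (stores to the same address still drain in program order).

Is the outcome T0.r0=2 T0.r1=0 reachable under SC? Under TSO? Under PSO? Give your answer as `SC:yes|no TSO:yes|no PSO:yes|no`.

SC:no TSO:no PSO:yes

outcome vector order: (T0.r0,T0.r1)
SC (8): 0/0 0/1 0/2 1/0 1/1 1/2 2/1 2/2
TSO (8): 0/0 0/1 0/2 1/0 1/1 1/2 2/1 2/2
PSO (9): 0/0 0/1 0/2 1/0 1/1 1/2 2/0 2/1 2/2
target 2/0 ∈ {PSO}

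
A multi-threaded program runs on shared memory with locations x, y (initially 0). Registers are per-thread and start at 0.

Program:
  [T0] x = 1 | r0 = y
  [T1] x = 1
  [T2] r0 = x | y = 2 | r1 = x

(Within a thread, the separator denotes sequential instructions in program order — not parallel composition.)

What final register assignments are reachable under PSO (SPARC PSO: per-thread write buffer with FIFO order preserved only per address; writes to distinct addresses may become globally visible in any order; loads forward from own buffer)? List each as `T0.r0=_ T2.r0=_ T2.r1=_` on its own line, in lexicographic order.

T0.r0=0 T2.r0=0 T2.r1=0
T0.r0=0 T2.r0=0 T2.r1=1
T0.r0=0 T2.r0=1 T2.r1=1
T0.r0=2 T2.r0=0 T2.r1=0
T0.r0=2 T2.r0=0 T2.r1=1
T0.r0=2 T2.r0=1 T2.r1=1

outcome vector order: (T0.r0,T2.r0,T2.r1)
|PSO outcomes| = 6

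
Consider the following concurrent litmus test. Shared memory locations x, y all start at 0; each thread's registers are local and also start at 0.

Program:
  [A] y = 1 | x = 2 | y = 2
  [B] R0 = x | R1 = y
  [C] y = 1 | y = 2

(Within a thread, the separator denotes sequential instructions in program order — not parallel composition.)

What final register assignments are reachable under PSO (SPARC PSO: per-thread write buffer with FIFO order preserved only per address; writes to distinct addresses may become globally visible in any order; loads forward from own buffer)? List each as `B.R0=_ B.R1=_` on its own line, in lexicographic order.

B.R0=0 B.R1=0
B.R0=0 B.R1=1
B.R0=0 B.R1=2
B.R0=2 B.R1=0
B.R0=2 B.R1=1
B.R0=2 B.R1=2

outcome vector order: (B.R0,B.R1)
|PSO outcomes| = 6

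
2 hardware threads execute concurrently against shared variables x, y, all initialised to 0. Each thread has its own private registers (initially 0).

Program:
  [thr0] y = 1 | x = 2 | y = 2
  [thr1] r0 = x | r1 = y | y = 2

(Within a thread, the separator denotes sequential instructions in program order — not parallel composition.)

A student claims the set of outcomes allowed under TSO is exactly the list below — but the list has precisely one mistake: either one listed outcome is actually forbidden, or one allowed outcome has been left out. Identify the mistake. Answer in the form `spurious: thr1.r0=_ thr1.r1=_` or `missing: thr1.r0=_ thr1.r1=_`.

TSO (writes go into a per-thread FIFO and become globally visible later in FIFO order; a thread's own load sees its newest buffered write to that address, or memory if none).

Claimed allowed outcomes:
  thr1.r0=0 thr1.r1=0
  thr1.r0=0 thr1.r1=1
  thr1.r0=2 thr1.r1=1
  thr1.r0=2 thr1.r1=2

outcome vector order: (thr1.r0,thr1.r1)
TSO (5): <0 0>; <0 1>; <0 2>; <2 1>; <2 2>
TSO∖claimed = {<0 2>}

missing: thr1.r0=0 thr1.r1=2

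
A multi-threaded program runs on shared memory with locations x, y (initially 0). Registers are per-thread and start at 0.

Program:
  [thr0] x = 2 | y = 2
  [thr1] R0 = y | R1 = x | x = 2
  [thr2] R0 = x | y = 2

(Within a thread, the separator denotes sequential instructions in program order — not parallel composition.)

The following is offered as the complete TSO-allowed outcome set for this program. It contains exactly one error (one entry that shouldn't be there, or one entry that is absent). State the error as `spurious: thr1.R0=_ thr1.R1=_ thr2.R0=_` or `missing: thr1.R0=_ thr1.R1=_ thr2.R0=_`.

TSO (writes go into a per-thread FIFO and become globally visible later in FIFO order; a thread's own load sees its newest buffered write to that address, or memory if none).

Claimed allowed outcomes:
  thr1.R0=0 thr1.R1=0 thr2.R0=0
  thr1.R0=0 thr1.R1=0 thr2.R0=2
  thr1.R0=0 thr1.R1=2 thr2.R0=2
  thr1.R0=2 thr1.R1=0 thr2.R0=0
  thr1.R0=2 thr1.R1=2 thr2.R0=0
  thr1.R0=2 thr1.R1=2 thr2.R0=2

missing: thr1.R0=0 thr1.R1=2 thr2.R0=0

outcome vector order: (thr1.R0,thr1.R1,thr2.R0)
[TSO] allowed = {000, 002, 020, 022, 200, 220, 222}
TSO∖claimed = {020}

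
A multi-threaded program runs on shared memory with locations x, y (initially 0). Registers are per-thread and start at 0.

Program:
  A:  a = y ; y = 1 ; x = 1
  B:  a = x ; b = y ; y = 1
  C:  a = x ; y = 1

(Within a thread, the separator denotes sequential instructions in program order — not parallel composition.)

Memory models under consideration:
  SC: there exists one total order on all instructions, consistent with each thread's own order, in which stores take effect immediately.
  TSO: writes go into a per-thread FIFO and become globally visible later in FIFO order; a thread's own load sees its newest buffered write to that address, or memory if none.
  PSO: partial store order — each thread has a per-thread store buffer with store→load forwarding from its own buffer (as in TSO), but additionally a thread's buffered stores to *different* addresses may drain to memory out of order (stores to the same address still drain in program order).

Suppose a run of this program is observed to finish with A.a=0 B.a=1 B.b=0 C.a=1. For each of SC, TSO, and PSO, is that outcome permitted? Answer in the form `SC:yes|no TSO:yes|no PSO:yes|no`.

outcome vector order: (A.a,B.a,B.b,C.a)
under SC → <0 0 0 0>; <0 0 0 1>; <0 0 1 0>; <0 0 1 1>; <0 1 1 0>; <0 1 1 1>; <1 0 0 0>; <1 0 0 1>; <1 0 1 0>; <1 1 1 0>
under TSO → <0 0 0 0>; <0 0 0 1>; <0 0 1 0>; <0 0 1 1>; <0 1 1 0>; <0 1 1 1>; <1 0 0 0>; <1 0 0 1>; <1 0 1 0>; <1 1 1 0>
under PSO → <0 0 0 0>; <0 0 0 1>; <0 0 1 0>; <0 0 1 1>; <0 1 0 0>; <0 1 0 1>; <0 1 1 0>; <0 1 1 1>; <1 0 0 0>; <1 0 0 1>; <1 0 1 0>; <1 1 1 0>
target <0 1 0 1> ∈ {PSO}

SC:no TSO:no PSO:yes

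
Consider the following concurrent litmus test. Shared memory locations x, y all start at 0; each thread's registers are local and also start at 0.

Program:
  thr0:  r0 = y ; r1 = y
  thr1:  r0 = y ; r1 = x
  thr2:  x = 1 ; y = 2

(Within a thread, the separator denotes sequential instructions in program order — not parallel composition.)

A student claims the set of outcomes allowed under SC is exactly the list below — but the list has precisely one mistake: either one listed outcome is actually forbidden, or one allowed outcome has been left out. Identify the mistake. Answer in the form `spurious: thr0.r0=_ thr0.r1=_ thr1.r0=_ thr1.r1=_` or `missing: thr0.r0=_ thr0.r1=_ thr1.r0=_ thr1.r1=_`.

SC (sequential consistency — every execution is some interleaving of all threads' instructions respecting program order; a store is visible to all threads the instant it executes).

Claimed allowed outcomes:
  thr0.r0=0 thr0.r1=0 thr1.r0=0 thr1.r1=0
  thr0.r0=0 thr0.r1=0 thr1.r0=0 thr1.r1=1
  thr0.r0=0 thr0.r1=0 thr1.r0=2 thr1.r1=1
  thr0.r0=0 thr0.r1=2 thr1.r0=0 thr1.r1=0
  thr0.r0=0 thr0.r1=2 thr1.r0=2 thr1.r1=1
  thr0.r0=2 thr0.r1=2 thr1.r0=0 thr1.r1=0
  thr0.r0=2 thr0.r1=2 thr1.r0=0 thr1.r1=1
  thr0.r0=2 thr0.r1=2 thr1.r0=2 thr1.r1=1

missing: thr0.r0=0 thr0.r1=2 thr1.r0=0 thr1.r1=1

outcome vector order: (thr0.r0,thr0.r1,thr1.r0,thr1.r1)
SC (9): <0 0 0 0>; <0 0 0 1>; <0 0 2 1>; <0 2 0 0>; <0 2 0 1>; <0 2 2 1>; <2 2 0 0>; <2 2 0 1>; <2 2 2 1>
SC∖claimed = {<0 2 0 1>}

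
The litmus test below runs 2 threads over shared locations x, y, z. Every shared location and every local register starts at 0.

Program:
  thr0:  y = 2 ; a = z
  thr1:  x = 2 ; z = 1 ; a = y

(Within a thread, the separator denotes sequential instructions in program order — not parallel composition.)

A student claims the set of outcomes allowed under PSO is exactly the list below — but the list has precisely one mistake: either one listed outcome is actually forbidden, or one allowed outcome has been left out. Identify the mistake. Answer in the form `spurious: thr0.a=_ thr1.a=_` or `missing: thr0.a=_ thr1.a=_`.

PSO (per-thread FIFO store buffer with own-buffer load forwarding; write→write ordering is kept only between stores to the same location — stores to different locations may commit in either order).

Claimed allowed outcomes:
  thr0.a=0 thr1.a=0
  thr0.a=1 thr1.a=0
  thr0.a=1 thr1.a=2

outcome vector order: (thr0.a,thr1.a)
[PSO] allowed = {(0,0); (0,2); (1,0); (1,2)}
PSO∖claimed = {(0,2)}

missing: thr0.a=0 thr1.a=2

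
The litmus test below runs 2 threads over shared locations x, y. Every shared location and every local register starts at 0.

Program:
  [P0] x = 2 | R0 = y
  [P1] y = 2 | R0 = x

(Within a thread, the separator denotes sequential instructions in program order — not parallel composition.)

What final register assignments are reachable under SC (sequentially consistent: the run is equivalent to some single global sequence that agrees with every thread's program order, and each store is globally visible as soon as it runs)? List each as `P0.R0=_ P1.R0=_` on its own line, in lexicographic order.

P0.R0=0 P1.R0=2
P0.R0=2 P1.R0=0
P0.R0=2 P1.R0=2

outcome vector order: (P0.R0,P1.R0)
|SC outcomes| = 3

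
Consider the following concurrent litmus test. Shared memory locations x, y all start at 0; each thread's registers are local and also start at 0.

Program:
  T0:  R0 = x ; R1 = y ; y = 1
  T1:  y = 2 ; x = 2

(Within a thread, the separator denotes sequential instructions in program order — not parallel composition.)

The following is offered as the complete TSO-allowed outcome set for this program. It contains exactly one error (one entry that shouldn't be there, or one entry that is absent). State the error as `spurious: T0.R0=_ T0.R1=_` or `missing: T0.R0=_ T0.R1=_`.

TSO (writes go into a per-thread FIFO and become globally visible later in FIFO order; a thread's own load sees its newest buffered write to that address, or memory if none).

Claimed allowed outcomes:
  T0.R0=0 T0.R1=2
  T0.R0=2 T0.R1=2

outcome vector order: (T0.R0,T0.R1)
[TSO] allowed = {00; 02; 22}
TSO∖claimed = {00}

missing: T0.R0=0 T0.R1=0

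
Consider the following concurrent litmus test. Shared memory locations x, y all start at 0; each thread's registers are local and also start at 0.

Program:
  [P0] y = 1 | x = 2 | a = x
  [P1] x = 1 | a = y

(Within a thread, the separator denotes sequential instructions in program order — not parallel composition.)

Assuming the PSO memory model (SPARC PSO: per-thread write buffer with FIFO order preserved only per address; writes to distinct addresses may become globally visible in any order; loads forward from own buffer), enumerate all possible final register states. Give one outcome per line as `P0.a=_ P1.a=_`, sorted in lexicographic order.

P0.a=1 P1.a=0
P0.a=1 P1.a=1
P0.a=2 P1.a=0
P0.a=2 P1.a=1

outcome vector order: (P0.a,P1.a)
|PSO outcomes| = 4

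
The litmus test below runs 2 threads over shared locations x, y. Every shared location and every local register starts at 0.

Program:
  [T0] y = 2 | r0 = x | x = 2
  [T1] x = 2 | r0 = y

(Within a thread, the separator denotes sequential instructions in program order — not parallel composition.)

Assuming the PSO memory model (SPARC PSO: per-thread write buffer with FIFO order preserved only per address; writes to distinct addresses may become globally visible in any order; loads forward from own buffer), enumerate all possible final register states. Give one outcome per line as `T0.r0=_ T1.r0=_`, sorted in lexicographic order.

outcome vector order: (T0.r0,T1.r0)
|PSO outcomes| = 4

T0.r0=0 T1.r0=0
T0.r0=0 T1.r0=2
T0.r0=2 T1.r0=0
T0.r0=2 T1.r0=2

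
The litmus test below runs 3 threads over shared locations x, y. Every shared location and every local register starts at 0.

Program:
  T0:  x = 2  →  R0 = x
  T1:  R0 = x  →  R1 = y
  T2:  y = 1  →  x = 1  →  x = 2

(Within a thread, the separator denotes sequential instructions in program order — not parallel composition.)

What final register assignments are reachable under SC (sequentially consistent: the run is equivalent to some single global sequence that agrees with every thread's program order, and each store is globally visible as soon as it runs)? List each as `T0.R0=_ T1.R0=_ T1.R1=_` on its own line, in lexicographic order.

T0.R0=1 T1.R0=0 T1.R1=0
T0.R0=1 T1.R0=0 T1.R1=1
T0.R0=1 T1.R0=1 T1.R1=1
T0.R0=1 T1.R0=2 T1.R1=0
T0.R0=1 T1.R0=2 T1.R1=1
T0.R0=2 T1.R0=0 T1.R1=0
T0.R0=2 T1.R0=0 T1.R1=1
T0.R0=2 T1.R0=1 T1.R1=1
T0.R0=2 T1.R0=2 T1.R1=0
T0.R0=2 T1.R0=2 T1.R1=1

outcome vector order: (T0.R0,T1.R0,T1.R1)
|SC outcomes| = 10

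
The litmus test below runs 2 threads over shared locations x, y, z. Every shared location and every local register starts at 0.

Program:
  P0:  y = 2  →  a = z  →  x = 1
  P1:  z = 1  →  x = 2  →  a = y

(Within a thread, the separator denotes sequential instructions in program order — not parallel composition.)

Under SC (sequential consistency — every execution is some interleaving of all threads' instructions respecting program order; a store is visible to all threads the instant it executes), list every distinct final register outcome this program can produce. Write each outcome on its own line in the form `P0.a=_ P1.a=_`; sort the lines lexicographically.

P0.a=0 P1.a=2
P0.a=1 P1.a=0
P0.a=1 P1.a=2

outcome vector order: (P0.a,P1.a)
|SC outcomes| = 3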